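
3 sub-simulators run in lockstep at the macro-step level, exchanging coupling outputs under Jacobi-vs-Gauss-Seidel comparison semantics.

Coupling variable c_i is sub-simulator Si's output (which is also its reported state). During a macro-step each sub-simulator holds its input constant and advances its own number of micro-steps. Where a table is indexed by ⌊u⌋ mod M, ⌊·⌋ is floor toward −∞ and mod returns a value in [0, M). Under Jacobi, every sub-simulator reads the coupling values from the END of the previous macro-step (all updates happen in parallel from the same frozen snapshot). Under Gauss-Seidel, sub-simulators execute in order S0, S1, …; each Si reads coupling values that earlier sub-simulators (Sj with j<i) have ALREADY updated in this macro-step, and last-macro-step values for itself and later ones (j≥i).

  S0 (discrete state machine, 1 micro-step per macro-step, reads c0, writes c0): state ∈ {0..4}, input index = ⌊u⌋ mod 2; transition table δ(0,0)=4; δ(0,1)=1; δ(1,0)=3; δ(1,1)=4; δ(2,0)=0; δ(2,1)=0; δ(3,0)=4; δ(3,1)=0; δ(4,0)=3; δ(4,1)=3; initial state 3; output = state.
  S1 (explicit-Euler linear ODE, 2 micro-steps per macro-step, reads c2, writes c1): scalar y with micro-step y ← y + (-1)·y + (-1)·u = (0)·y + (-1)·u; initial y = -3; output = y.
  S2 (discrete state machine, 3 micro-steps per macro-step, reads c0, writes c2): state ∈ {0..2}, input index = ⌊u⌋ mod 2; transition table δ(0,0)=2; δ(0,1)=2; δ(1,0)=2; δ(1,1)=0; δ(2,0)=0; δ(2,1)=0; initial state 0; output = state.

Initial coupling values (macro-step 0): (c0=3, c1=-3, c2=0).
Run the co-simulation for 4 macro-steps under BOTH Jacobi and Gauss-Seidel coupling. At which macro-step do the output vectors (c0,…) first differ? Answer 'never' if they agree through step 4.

first divergence at macro-step: never

[Jacobi] macro 1: S0 reads c0=3 → after 1×micro: 0; S1 reads c2=0 → after 2×micro: 0; S2 reads c0=3 → after 3×micro: 2 ⇒ (c0=0, c1=0, c2=2)
[Jacobi] macro 2: S0 reads c0=0 → after 1×micro: 4; S1 reads c2=2 → after 2×micro: -2; S2 reads c0=0 → after 3×micro: 0 ⇒ (c0=4, c1=-2, c2=0)
[Jacobi] macro 3: S0 reads c0=4 → after 1×micro: 3; S1 reads c2=0 → after 2×micro: 0; S2 reads c0=4 → after 3×micro: 2 ⇒ (c0=3, c1=0, c2=2)
[Jacobi] macro 4: S0 reads c0=3 → after 1×micro: 0; S1 reads c2=2 → after 2×micro: -2; S2 reads c0=3 → after 3×micro: 0 ⇒ (c0=0, c1=-2, c2=0)
[Gauss-Seidel] macro 1: S0 reads c0=3 → after 1×micro: 0; S1 reads c2=0 → after 2×micro: 0; S2 reads c0=0 → after 3×micro: 2 ⇒ (c0=0, c1=0, c2=2)
[Gauss-Seidel] macro 2: S0 reads c0=0 → after 1×micro: 4; S1 reads c2=2 → after 2×micro: -2; S2 reads c0=4 → after 3×micro: 0 ⇒ (c0=4, c1=-2, c2=0)
[Gauss-Seidel] macro 3: S0 reads c0=4 → after 1×micro: 3; S1 reads c2=0 → after 2×micro: 0; S2 reads c0=3 → after 3×micro: 2 ⇒ (c0=3, c1=0, c2=2)
[Gauss-Seidel] macro 4: S0 reads c0=3 → after 1×micro: 0; S1 reads c2=2 → after 2×micro: -2; S2 reads c0=0 → after 3×micro: 0 ⇒ (c0=0, c1=-2, c2=0)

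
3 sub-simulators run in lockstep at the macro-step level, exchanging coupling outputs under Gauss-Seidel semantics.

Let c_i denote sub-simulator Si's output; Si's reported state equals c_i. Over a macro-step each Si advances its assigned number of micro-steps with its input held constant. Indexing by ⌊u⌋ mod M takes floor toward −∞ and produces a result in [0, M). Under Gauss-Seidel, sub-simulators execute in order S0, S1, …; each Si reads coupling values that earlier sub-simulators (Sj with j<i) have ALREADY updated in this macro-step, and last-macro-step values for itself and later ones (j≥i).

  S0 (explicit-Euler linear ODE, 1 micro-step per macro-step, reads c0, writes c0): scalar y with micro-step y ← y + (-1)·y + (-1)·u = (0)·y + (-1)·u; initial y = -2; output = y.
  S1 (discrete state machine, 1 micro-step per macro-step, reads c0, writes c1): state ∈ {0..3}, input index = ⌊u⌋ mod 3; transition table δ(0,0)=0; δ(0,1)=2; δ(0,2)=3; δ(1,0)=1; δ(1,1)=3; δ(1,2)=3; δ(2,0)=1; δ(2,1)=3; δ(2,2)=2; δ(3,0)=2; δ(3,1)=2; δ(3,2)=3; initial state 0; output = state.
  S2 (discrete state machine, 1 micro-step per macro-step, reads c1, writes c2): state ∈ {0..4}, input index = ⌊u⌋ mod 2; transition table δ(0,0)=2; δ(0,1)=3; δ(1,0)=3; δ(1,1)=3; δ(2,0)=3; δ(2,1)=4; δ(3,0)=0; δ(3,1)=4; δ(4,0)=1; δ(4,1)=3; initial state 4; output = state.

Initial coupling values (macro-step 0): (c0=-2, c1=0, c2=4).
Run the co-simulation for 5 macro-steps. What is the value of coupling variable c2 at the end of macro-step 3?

c2 at macro-step 3 = 2

macro 1: S0 reads c0=-2 → after 1×micro: 2; S1 reads c0=2 → after 1×micro: 3; S2 reads c1=3 → after 1×micro: 3 ⇒ (c0=2, c1=3, c2=3)
macro 2: S0 reads c0=2 → after 1×micro: -2; S1 reads c0=-2 → after 1×micro: 2; S2 reads c1=2 → after 1×micro: 0 ⇒ (c0=-2, c1=2, c2=0)
macro 3: S0 reads c0=-2 → after 1×micro: 2; S1 reads c0=2 → after 1×micro: 2; S2 reads c1=2 → after 1×micro: 2 ⇒ (c0=2, c1=2, c2=2)
macro 4: S0 reads c0=2 → after 1×micro: -2; S1 reads c0=-2 → after 1×micro: 3; S2 reads c1=3 → after 1×micro: 4 ⇒ (c0=-2, c1=3, c2=4)
macro 5: S0 reads c0=-2 → after 1×micro: 2; S1 reads c0=2 → after 1×micro: 3; S2 reads c1=3 → after 1×micro: 3 ⇒ (c0=2, c1=3, c2=3)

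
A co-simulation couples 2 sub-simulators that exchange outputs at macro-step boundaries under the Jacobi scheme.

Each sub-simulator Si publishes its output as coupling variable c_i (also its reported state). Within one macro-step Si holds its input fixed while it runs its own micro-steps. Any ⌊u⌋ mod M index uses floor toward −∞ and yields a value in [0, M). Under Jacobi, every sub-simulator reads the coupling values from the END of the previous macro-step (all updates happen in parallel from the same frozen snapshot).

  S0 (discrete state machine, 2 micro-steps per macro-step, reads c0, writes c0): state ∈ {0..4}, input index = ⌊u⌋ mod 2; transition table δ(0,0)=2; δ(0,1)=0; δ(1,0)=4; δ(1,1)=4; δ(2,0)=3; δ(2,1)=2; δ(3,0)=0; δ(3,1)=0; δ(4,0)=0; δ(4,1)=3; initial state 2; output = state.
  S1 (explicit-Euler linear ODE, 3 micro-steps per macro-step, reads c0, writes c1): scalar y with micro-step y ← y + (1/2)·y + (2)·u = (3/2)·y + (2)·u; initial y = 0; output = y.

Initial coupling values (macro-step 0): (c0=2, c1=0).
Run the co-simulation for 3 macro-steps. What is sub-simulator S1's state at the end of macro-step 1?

macro 1: S0 reads c0=2 → after 2×micro: 0; S1 reads c0=2 → after 3×micro: 19 ⇒ (c0=0, c1=19)
macro 2: S0 reads c0=0 → after 2×micro: 3; S1 reads c0=0 → after 3×micro: 513/8 ⇒ (c0=3, c1=513/8)
macro 3: S0 reads c0=3 → after 2×micro: 0; S1 reads c0=3 → after 3×micro: 15675/64 ⇒ (c0=0, c1=15675/64)

S1 state at macro-step 1 = 19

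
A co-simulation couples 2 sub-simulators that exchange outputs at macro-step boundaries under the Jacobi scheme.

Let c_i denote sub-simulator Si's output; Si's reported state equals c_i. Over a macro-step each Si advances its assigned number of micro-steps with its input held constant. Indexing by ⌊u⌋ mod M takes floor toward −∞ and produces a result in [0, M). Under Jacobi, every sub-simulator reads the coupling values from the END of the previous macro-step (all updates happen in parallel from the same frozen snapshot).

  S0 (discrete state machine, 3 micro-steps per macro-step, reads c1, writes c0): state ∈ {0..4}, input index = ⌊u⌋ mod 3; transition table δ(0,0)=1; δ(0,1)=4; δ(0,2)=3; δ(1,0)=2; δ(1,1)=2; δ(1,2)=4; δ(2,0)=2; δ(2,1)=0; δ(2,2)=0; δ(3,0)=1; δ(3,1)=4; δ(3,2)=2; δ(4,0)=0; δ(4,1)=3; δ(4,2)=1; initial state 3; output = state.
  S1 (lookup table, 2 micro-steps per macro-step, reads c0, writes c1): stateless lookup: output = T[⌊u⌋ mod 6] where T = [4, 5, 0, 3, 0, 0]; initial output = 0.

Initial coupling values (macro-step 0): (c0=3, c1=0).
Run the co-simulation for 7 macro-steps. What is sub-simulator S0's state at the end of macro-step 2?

S0 state at macro-step 2 = 2

macro 1: S0 reads c1=0 → after 3×micro: 2; S1 reads c0=3 → after 2×micro: 3 ⇒ (c0=2, c1=3)
macro 2: S0 reads c1=3 → after 3×micro: 2; S1 reads c0=2 → after 2×micro: 0 ⇒ (c0=2, c1=0)
macro 3: S0 reads c1=0 → after 3×micro: 2; S1 reads c0=2 → after 2×micro: 0 ⇒ (c0=2, c1=0)
macro 4: S0 reads c1=0 → after 3×micro: 2; S1 reads c0=2 → after 2×micro: 0 ⇒ (c0=2, c1=0)
macro 5: S0 reads c1=0 → after 3×micro: 2; S1 reads c0=2 → after 2×micro: 0 ⇒ (c0=2, c1=0)
macro 6: S0 reads c1=0 → after 3×micro: 2; S1 reads c0=2 → after 2×micro: 0 ⇒ (c0=2, c1=0)
macro 7: S0 reads c1=0 → after 3×micro: 2; S1 reads c0=2 → after 2×micro: 0 ⇒ (c0=2, c1=0)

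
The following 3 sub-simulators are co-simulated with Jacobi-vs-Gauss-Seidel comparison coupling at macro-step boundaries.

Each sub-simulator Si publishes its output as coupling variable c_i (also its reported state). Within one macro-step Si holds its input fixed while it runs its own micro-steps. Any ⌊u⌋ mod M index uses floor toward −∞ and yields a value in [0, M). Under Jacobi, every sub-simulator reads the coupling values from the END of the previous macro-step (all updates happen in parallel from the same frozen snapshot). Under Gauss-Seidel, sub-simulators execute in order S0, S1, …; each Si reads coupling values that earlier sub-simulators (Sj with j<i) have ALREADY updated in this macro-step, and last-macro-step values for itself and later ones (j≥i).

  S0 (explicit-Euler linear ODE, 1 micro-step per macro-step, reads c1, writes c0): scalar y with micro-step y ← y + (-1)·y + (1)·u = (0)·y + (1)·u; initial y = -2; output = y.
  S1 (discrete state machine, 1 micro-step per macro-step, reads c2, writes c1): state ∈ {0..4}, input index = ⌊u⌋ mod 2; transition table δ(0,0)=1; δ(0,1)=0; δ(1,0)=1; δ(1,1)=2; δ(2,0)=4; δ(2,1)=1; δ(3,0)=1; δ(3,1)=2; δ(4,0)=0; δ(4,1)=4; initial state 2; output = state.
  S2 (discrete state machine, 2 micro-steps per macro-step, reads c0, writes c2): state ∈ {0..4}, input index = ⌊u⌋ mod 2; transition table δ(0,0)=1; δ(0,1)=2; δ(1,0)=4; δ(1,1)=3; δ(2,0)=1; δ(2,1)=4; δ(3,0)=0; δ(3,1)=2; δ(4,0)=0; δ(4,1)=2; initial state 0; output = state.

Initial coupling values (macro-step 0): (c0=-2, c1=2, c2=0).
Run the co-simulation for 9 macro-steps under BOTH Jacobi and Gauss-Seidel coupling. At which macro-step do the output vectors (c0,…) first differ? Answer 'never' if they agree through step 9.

[Jacobi] macro 1: S0 reads c1=2 → after 1×micro: 2; S1 reads c2=0 → after 1×micro: 4; S2 reads c0=-2 → after 2×micro: 4 ⇒ (c0=2, c1=4, c2=4)
[Jacobi] macro 2: S0 reads c1=4 → after 1×micro: 4; S1 reads c2=4 → after 1×micro: 0; S2 reads c0=2 → after 2×micro: 1 ⇒ (c0=4, c1=0, c2=1)
[Jacobi] macro 3: S0 reads c1=0 → after 1×micro: 0; S1 reads c2=1 → after 1×micro: 0; S2 reads c0=4 → after 2×micro: 0 ⇒ (c0=0, c1=0, c2=0)
[Jacobi] macro 4: S0 reads c1=0 → after 1×micro: 0; S1 reads c2=0 → after 1×micro: 1; S2 reads c0=0 → after 2×micro: 4 ⇒ (c0=0, c1=1, c2=4)
[Jacobi] macro 5: S0 reads c1=1 → after 1×micro: 1; S1 reads c2=4 → after 1×micro: 1; S2 reads c0=0 → after 2×micro: 1 ⇒ (c0=1, c1=1, c2=1)
[Jacobi] macro 6: S0 reads c1=1 → after 1×micro: 1; S1 reads c2=1 → after 1×micro: 2; S2 reads c0=1 → after 2×micro: 2 ⇒ (c0=1, c1=2, c2=2)
[Jacobi] macro 7: S0 reads c1=2 → after 1×micro: 2; S1 reads c2=2 → after 1×micro: 4; S2 reads c0=1 → after 2×micro: 2 ⇒ (c0=2, c1=4, c2=2)
[Jacobi] macro 8: S0 reads c1=4 → after 1×micro: 4; S1 reads c2=2 → after 1×micro: 0; S2 reads c0=2 → after 2×micro: 4 ⇒ (c0=4, c1=0, c2=4)
[Jacobi] macro 9: S0 reads c1=0 → after 1×micro: 0; S1 reads c2=4 → after 1×micro: 1; S2 reads c0=4 → after 2×micro: 1 ⇒ (c0=0, c1=1, c2=1)
[Gauss-Seidel] macro 1: S0 reads c1=2 → after 1×micro: 2; S1 reads c2=0 → after 1×micro: 4; S2 reads c0=2 → after 2×micro: 4 ⇒ (c0=2, c1=4, c2=4)
[Gauss-Seidel] macro 2: S0 reads c1=4 → after 1×micro: 4; S1 reads c2=4 → after 1×micro: 0; S2 reads c0=4 → after 2×micro: 1 ⇒ (c0=4, c1=0, c2=1)
[Gauss-Seidel] macro 3: S0 reads c1=0 → after 1×micro: 0; S1 reads c2=1 → after 1×micro: 0; S2 reads c0=0 → after 2×micro: 0 ⇒ (c0=0, c1=0, c2=0)
[Gauss-Seidel] macro 4: S0 reads c1=0 → after 1×micro: 0; S1 reads c2=0 → after 1×micro: 1; S2 reads c0=0 → after 2×micro: 4 ⇒ (c0=0, c1=1, c2=4)
[Gauss-Seidel] macro 5: S0 reads c1=1 → after 1×micro: 1; S1 reads c2=4 → after 1×micro: 1; S2 reads c0=1 → after 2×micro: 4 ⇒ (c0=1, c1=1, c2=4)
[Gauss-Seidel] macro 6: S0 reads c1=1 → after 1×micro: 1; S1 reads c2=4 → after 1×micro: 1; S2 reads c0=1 → after 2×micro: 4 ⇒ (c0=1, c1=1, c2=4)
[Gauss-Seidel] macro 7: S0 reads c1=1 → after 1×micro: 1; S1 reads c2=4 → after 1×micro: 1; S2 reads c0=1 → after 2×micro: 4 ⇒ (c0=1, c1=1, c2=4)
[Gauss-Seidel] macro 8: S0 reads c1=1 → after 1×micro: 1; S1 reads c2=4 → after 1×micro: 1; S2 reads c0=1 → after 2×micro: 4 ⇒ (c0=1, c1=1, c2=4)
[Gauss-Seidel] macro 9: S0 reads c1=1 → after 1×micro: 1; S1 reads c2=4 → after 1×micro: 1; S2 reads c0=1 → after 2×micro: 4 ⇒ (c0=1, c1=1, c2=4)

first divergence at macro-step: 5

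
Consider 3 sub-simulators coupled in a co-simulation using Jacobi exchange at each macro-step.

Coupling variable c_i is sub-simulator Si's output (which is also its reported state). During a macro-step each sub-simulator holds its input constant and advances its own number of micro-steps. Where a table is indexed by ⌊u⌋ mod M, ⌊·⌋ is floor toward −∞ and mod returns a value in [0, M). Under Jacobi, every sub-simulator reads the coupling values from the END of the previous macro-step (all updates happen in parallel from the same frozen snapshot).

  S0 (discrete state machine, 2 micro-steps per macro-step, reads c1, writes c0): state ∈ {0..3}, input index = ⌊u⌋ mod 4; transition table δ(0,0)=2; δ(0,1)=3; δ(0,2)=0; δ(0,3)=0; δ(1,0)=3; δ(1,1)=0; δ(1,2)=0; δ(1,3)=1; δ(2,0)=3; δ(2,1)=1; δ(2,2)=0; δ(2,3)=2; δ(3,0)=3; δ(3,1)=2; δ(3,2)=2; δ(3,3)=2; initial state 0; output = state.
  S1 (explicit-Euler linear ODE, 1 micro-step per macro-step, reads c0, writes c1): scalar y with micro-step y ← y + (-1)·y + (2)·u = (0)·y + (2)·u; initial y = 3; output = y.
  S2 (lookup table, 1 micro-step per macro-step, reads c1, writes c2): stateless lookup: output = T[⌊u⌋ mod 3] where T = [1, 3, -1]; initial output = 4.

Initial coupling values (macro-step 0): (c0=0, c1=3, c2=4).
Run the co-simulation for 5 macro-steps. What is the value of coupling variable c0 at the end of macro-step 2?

c0 at macro-step 2 = 3

macro 1: S0 reads c1=3 → after 2×micro: 0; S1 reads c0=0 → after 1×micro: 0; S2 reads c1=3 → after 1×micro: 1 ⇒ (c0=0, c1=0, c2=1)
macro 2: S0 reads c1=0 → after 2×micro: 3; S1 reads c0=0 → after 1×micro: 0; S2 reads c1=0 → after 1×micro: 1 ⇒ (c0=3, c1=0, c2=1)
macro 3: S0 reads c1=0 → after 2×micro: 3; S1 reads c0=3 → after 1×micro: 6; S2 reads c1=0 → after 1×micro: 1 ⇒ (c0=3, c1=6, c2=1)
macro 4: S0 reads c1=6 → after 2×micro: 0; S1 reads c0=3 → after 1×micro: 6; S2 reads c1=6 → after 1×micro: 1 ⇒ (c0=0, c1=6, c2=1)
macro 5: S0 reads c1=6 → after 2×micro: 0; S1 reads c0=0 → after 1×micro: 0; S2 reads c1=6 → after 1×micro: 1 ⇒ (c0=0, c1=0, c2=1)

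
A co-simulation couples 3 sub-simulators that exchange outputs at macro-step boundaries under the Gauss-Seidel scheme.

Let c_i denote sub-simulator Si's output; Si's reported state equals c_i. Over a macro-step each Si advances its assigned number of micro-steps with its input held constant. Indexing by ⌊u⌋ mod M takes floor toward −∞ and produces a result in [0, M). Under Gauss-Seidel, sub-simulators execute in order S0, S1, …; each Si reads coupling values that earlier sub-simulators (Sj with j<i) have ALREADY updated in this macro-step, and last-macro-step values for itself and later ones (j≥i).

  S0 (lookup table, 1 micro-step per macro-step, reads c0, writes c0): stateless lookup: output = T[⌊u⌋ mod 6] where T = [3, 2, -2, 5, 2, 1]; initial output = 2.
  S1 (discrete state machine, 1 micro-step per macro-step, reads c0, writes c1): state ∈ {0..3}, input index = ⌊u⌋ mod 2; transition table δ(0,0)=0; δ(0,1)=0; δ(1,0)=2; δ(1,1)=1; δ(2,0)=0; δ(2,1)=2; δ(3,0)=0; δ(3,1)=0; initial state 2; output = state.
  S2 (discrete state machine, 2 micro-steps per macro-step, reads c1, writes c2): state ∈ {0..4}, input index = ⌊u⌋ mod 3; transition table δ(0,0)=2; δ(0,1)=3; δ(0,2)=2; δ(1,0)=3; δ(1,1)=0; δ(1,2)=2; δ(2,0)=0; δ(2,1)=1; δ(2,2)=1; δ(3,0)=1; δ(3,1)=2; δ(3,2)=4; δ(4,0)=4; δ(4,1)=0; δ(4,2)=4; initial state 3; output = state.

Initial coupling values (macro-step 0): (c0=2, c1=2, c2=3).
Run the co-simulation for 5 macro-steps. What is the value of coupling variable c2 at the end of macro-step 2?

c2 at macro-step 2 = 3

macro 1: S0 reads c0=2 → after 1×micro: -2; S1 reads c0=-2 → after 1×micro: 0; S2 reads c1=0 → after 2×micro: 3 ⇒ (c0=-2, c1=0, c2=3)
macro 2: S0 reads c0=-2 → after 1×micro: 2; S1 reads c0=2 → after 1×micro: 0; S2 reads c1=0 → after 2×micro: 3 ⇒ (c0=2, c1=0, c2=3)
macro 3: S0 reads c0=2 → after 1×micro: -2; S1 reads c0=-2 → after 1×micro: 0; S2 reads c1=0 → after 2×micro: 3 ⇒ (c0=-2, c1=0, c2=3)
macro 4: S0 reads c0=-2 → after 1×micro: 2; S1 reads c0=2 → after 1×micro: 0; S2 reads c1=0 → after 2×micro: 3 ⇒ (c0=2, c1=0, c2=3)
macro 5: S0 reads c0=2 → after 1×micro: -2; S1 reads c0=-2 → after 1×micro: 0; S2 reads c1=0 → after 2×micro: 3 ⇒ (c0=-2, c1=0, c2=3)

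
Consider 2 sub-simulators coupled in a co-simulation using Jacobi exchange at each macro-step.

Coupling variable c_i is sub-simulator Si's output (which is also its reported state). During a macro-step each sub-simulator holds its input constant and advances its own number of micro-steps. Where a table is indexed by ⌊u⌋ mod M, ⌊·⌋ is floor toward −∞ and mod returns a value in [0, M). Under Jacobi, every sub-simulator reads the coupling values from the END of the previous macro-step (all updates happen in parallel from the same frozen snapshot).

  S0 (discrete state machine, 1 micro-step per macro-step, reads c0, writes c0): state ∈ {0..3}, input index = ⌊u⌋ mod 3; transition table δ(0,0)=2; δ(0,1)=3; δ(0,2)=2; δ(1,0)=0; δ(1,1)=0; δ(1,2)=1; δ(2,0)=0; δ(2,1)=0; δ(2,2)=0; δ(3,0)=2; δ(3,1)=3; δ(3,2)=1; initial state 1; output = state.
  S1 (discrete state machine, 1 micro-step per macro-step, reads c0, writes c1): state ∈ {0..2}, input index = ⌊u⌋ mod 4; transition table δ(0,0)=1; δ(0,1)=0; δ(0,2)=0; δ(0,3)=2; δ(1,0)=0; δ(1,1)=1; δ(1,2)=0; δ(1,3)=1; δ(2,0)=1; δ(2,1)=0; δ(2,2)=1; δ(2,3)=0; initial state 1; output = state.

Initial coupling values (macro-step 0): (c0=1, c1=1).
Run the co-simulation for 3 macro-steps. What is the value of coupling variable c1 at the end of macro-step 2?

macro 1: S0 reads c0=1 → after 1×micro: 0; S1 reads c0=1 → after 1×micro: 1 ⇒ (c0=0, c1=1)
macro 2: S0 reads c0=0 → after 1×micro: 2; S1 reads c0=0 → after 1×micro: 0 ⇒ (c0=2, c1=0)
macro 3: S0 reads c0=2 → after 1×micro: 0; S1 reads c0=2 → after 1×micro: 0 ⇒ (c0=0, c1=0)

c1 at macro-step 2 = 0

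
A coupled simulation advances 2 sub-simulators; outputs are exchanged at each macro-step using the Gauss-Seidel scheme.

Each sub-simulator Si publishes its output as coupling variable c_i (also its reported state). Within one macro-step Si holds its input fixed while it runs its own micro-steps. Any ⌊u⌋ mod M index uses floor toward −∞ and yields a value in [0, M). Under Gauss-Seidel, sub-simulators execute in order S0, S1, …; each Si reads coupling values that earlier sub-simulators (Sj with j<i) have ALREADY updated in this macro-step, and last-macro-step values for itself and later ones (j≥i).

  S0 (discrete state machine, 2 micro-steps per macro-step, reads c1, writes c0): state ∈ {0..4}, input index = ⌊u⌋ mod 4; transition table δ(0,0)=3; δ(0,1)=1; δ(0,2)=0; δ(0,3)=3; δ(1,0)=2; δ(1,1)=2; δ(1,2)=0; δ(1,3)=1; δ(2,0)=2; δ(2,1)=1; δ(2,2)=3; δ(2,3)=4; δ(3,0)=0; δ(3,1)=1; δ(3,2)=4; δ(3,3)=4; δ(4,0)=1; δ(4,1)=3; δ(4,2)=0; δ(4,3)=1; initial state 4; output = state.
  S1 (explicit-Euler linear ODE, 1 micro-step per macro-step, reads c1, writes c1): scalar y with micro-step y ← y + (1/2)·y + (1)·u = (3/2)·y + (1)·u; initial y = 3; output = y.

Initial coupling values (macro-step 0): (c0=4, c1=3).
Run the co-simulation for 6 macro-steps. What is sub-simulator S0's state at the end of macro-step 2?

S0 state at macro-step 2 = 1

macro 1: S0 reads c1=3 → after 2×micro: 1; S1 reads c1=3 → after 1×micro: 15/2 ⇒ (c0=1, c1=15/2)
macro 2: S0 reads c1=15/2 → after 2×micro: 1; S1 reads c1=15/2 → after 1×micro: 75/4 ⇒ (c0=1, c1=75/4)
macro 3: S0 reads c1=75/4 → after 2×micro: 0; S1 reads c1=75/4 → after 1×micro: 375/8 ⇒ (c0=0, c1=375/8)
macro 4: S0 reads c1=375/8 → after 2×micro: 0; S1 reads c1=375/8 → after 1×micro: 1875/16 ⇒ (c0=0, c1=1875/16)
macro 5: S0 reads c1=1875/16 → after 2×micro: 2; S1 reads c1=1875/16 → after 1×micro: 9375/32 ⇒ (c0=2, c1=9375/32)
macro 6: S0 reads c1=9375/32 → after 2×micro: 2; S1 reads c1=9375/32 → after 1×micro: 46875/64 ⇒ (c0=2, c1=46875/64)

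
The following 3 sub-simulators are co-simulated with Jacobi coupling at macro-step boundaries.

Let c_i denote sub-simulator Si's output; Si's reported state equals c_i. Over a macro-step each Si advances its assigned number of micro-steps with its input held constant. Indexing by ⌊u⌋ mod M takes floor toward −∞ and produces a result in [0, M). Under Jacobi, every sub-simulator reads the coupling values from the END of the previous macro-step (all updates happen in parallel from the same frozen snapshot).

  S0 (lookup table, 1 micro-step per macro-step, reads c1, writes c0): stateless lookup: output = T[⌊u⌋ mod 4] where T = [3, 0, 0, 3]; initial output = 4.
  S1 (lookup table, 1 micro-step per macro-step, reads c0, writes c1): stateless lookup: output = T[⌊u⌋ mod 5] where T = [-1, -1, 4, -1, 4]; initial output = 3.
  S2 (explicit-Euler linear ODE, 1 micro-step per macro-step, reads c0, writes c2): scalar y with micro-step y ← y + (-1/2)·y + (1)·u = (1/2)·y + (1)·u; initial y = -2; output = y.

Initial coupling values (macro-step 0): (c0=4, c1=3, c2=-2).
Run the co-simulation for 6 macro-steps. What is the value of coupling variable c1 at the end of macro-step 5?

c1 at macro-step 5 = -1

macro 1: S0 reads c1=3 → after 1×micro: 3; S1 reads c0=4 → after 1×micro: 4; S2 reads c0=4 → after 1×micro: 3 ⇒ (c0=3, c1=4, c2=3)
macro 2: S0 reads c1=4 → after 1×micro: 3; S1 reads c0=3 → after 1×micro: -1; S2 reads c0=3 → after 1×micro: 9/2 ⇒ (c0=3, c1=-1, c2=9/2)
macro 3: S0 reads c1=-1 → after 1×micro: 3; S1 reads c0=3 → after 1×micro: -1; S2 reads c0=3 → after 1×micro: 21/4 ⇒ (c0=3, c1=-1, c2=21/4)
macro 4: S0 reads c1=-1 → after 1×micro: 3; S1 reads c0=3 → after 1×micro: -1; S2 reads c0=3 → after 1×micro: 45/8 ⇒ (c0=3, c1=-1, c2=45/8)
macro 5: S0 reads c1=-1 → after 1×micro: 3; S1 reads c0=3 → after 1×micro: -1; S2 reads c0=3 → after 1×micro: 93/16 ⇒ (c0=3, c1=-1, c2=93/16)
macro 6: S0 reads c1=-1 → after 1×micro: 3; S1 reads c0=3 → after 1×micro: -1; S2 reads c0=3 → after 1×micro: 189/32 ⇒ (c0=3, c1=-1, c2=189/32)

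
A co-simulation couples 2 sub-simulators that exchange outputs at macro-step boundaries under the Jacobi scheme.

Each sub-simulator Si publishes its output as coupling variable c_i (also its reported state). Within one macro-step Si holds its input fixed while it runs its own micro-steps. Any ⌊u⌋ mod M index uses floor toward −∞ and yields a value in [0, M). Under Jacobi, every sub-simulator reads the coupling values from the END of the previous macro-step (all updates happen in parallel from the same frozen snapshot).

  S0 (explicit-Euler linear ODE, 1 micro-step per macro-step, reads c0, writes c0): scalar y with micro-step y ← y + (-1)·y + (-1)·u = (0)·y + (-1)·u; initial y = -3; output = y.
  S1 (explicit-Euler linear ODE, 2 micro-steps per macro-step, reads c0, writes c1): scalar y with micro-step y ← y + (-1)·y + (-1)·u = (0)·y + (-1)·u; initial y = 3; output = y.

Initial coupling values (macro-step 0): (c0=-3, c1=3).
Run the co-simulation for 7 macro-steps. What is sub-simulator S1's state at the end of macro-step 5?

S1 state at macro-step 5 = 3

macro 1: S0 reads c0=-3 → after 1×micro: 3; S1 reads c0=-3 → after 2×micro: 3 ⇒ (c0=3, c1=3)
macro 2: S0 reads c0=3 → after 1×micro: -3; S1 reads c0=3 → after 2×micro: -3 ⇒ (c0=-3, c1=-3)
macro 3: S0 reads c0=-3 → after 1×micro: 3; S1 reads c0=-3 → after 2×micro: 3 ⇒ (c0=3, c1=3)
macro 4: S0 reads c0=3 → after 1×micro: -3; S1 reads c0=3 → after 2×micro: -3 ⇒ (c0=-3, c1=-3)
macro 5: S0 reads c0=-3 → after 1×micro: 3; S1 reads c0=-3 → after 2×micro: 3 ⇒ (c0=3, c1=3)
macro 6: S0 reads c0=3 → after 1×micro: -3; S1 reads c0=3 → after 2×micro: -3 ⇒ (c0=-3, c1=-3)
macro 7: S0 reads c0=-3 → after 1×micro: 3; S1 reads c0=-3 → after 2×micro: 3 ⇒ (c0=3, c1=3)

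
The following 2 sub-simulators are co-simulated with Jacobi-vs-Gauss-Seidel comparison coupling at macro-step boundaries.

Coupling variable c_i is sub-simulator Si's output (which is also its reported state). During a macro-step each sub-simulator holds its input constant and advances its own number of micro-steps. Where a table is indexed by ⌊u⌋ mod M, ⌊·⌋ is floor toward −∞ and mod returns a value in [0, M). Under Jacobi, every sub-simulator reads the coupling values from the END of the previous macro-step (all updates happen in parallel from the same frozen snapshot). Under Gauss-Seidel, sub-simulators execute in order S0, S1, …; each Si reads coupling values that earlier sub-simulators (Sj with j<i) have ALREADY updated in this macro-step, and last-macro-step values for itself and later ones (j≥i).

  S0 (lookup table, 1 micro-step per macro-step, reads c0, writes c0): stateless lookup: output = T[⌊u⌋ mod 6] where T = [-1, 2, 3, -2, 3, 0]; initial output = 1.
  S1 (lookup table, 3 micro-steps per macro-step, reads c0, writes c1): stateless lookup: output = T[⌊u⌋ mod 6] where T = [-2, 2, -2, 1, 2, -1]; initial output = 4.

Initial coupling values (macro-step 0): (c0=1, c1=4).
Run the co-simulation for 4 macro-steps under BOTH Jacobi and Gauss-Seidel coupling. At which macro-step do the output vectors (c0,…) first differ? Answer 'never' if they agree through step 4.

first divergence at macro-step: 1

[Jacobi] macro 1: S0 reads c0=1 → after 1×micro: 2; S1 reads c0=1 → after 3×micro: 2 ⇒ (c0=2, c1=2)
[Jacobi] macro 2: S0 reads c0=2 → after 1×micro: 3; S1 reads c0=2 → after 3×micro: -2 ⇒ (c0=3, c1=-2)
[Jacobi] macro 3: S0 reads c0=3 → after 1×micro: -2; S1 reads c0=3 → after 3×micro: 1 ⇒ (c0=-2, c1=1)
[Jacobi] macro 4: S0 reads c0=-2 → after 1×micro: 3; S1 reads c0=-2 → after 3×micro: 2 ⇒ (c0=3, c1=2)
[Gauss-Seidel] macro 1: S0 reads c0=1 → after 1×micro: 2; S1 reads c0=2 → after 3×micro: -2 ⇒ (c0=2, c1=-2)
[Gauss-Seidel] macro 2: S0 reads c0=2 → after 1×micro: 3; S1 reads c0=3 → after 3×micro: 1 ⇒ (c0=3, c1=1)
[Gauss-Seidel] macro 3: S0 reads c0=3 → after 1×micro: -2; S1 reads c0=-2 → after 3×micro: 2 ⇒ (c0=-2, c1=2)
[Gauss-Seidel] macro 4: S0 reads c0=-2 → after 1×micro: 3; S1 reads c0=3 → after 3×micro: 1 ⇒ (c0=3, c1=1)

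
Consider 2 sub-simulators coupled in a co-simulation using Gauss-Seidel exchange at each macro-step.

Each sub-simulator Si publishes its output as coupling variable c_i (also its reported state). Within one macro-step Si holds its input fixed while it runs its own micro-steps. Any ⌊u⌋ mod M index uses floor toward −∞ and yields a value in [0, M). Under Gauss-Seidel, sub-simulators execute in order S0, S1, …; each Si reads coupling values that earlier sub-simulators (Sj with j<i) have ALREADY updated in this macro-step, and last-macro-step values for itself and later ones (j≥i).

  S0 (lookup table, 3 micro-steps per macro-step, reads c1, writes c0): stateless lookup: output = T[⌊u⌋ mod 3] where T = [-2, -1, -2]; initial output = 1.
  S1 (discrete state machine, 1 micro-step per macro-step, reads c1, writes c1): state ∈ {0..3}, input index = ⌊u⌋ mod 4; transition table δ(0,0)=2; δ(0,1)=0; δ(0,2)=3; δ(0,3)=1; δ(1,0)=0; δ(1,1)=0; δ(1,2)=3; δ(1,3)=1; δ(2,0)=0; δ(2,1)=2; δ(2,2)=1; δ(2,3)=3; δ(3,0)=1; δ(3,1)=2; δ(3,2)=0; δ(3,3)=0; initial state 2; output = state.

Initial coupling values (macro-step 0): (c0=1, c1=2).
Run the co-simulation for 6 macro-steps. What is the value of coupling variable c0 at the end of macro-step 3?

macro 1: S0 reads c1=2 → after 3×micro: -2; S1 reads c1=2 → after 1×micro: 1 ⇒ (c0=-2, c1=1)
macro 2: S0 reads c1=1 → after 3×micro: -1; S1 reads c1=1 → after 1×micro: 0 ⇒ (c0=-1, c1=0)
macro 3: S0 reads c1=0 → after 3×micro: -2; S1 reads c1=0 → after 1×micro: 2 ⇒ (c0=-2, c1=2)
macro 4: S0 reads c1=2 → after 3×micro: -2; S1 reads c1=2 → after 1×micro: 1 ⇒ (c0=-2, c1=1)
macro 5: S0 reads c1=1 → after 3×micro: -1; S1 reads c1=1 → after 1×micro: 0 ⇒ (c0=-1, c1=0)
macro 6: S0 reads c1=0 → after 3×micro: -2; S1 reads c1=0 → after 1×micro: 2 ⇒ (c0=-2, c1=2)

c0 at macro-step 3 = -2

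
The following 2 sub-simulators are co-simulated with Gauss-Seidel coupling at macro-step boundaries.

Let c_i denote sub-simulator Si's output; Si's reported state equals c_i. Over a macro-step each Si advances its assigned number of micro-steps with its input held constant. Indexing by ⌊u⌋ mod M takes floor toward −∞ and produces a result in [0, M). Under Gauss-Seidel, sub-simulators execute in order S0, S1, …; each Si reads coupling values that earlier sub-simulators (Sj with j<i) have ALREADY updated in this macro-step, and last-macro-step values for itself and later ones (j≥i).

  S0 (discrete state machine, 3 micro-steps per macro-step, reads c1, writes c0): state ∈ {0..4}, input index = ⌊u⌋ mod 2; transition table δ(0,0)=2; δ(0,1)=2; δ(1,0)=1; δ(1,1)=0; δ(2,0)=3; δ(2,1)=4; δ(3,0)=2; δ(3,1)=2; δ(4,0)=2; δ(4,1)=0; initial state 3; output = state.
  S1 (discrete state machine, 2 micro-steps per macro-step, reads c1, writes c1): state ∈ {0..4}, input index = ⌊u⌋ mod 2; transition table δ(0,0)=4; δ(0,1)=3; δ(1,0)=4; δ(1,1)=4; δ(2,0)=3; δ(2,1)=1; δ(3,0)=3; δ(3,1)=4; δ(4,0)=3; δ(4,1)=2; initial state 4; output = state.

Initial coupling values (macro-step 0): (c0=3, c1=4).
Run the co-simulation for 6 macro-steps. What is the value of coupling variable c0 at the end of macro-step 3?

c0 at macro-step 3 = 3

macro 1: S0 reads c1=4 → after 3×micro: 2; S1 reads c1=4 → after 2×micro: 3 ⇒ (c0=2, c1=3)
macro 2: S0 reads c1=3 → after 3×micro: 2; S1 reads c1=3 → after 2×micro: 2 ⇒ (c0=2, c1=2)
macro 3: S0 reads c1=2 → after 3×micro: 3; S1 reads c1=2 → after 2×micro: 3 ⇒ (c0=3, c1=3)
macro 4: S0 reads c1=3 → after 3×micro: 0; S1 reads c1=3 → after 2×micro: 2 ⇒ (c0=0, c1=2)
macro 5: S0 reads c1=2 → after 3×micro: 2; S1 reads c1=2 → after 2×micro: 3 ⇒ (c0=2, c1=3)
macro 6: S0 reads c1=3 → after 3×micro: 2; S1 reads c1=3 → after 2×micro: 2 ⇒ (c0=2, c1=2)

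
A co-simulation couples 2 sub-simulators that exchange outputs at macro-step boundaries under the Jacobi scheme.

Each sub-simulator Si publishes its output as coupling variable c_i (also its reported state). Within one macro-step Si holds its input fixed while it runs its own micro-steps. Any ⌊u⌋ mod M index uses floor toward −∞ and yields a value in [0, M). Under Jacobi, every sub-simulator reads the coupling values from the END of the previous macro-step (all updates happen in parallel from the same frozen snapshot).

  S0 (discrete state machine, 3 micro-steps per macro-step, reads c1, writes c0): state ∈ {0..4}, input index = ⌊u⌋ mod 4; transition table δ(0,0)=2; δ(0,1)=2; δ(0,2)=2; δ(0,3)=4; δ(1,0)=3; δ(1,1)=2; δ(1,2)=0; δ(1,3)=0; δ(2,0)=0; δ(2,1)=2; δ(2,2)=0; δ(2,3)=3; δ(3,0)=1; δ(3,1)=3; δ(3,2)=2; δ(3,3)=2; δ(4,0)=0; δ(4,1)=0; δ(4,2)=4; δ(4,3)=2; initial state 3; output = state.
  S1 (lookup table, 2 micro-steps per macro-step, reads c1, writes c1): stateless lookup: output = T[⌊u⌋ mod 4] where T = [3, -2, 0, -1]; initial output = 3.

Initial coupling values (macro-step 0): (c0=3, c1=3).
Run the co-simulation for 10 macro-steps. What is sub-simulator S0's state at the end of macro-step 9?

S0 state at macro-step 9 = 2

macro 1: S0 reads c1=3 → after 3×micro: 2; S1 reads c1=3 → after 2×micro: -1 ⇒ (c0=2, c1=-1)
macro 2: S0 reads c1=-1 → after 3×micro: 3; S1 reads c1=-1 → after 2×micro: -1 ⇒ (c0=3, c1=-1)
macro 3: S0 reads c1=-1 → after 3×micro: 2; S1 reads c1=-1 → after 2×micro: -1 ⇒ (c0=2, c1=-1)
macro 4: S0 reads c1=-1 → after 3×micro: 3; S1 reads c1=-1 → after 2×micro: -1 ⇒ (c0=3, c1=-1)
macro 5: S0 reads c1=-1 → after 3×micro: 2; S1 reads c1=-1 → after 2×micro: -1 ⇒ (c0=2, c1=-1)
macro 6: S0 reads c1=-1 → after 3×micro: 3; S1 reads c1=-1 → after 2×micro: -1 ⇒ (c0=3, c1=-1)
macro 7: S0 reads c1=-1 → after 3×micro: 2; S1 reads c1=-1 → after 2×micro: -1 ⇒ (c0=2, c1=-1)
macro 8: S0 reads c1=-1 → after 3×micro: 3; S1 reads c1=-1 → after 2×micro: -1 ⇒ (c0=3, c1=-1)
macro 9: S0 reads c1=-1 → after 3×micro: 2; S1 reads c1=-1 → after 2×micro: -1 ⇒ (c0=2, c1=-1)
macro 10: S0 reads c1=-1 → after 3×micro: 3; S1 reads c1=-1 → after 2×micro: -1 ⇒ (c0=3, c1=-1)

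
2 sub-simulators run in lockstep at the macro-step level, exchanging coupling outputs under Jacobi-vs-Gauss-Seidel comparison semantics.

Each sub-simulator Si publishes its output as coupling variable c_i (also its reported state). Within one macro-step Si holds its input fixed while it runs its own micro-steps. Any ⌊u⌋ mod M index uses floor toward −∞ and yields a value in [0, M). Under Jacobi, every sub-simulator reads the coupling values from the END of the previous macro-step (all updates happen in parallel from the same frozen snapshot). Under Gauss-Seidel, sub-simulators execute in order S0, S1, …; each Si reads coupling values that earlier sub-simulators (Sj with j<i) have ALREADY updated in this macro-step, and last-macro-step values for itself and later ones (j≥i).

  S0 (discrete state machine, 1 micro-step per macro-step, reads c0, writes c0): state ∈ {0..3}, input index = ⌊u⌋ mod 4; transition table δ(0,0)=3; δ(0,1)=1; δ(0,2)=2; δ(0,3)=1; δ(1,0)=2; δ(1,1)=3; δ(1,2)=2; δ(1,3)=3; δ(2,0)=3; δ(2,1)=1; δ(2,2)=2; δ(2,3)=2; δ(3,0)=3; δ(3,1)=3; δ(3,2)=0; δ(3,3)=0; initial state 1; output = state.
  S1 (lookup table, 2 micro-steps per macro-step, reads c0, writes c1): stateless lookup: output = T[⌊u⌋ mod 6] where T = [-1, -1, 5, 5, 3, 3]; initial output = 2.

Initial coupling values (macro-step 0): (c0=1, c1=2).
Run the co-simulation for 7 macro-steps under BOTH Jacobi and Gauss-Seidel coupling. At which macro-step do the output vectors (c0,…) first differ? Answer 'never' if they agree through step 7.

first divergence at macro-step: 1

[Jacobi] macro 1: S0 reads c0=1 → after 1×micro: 3; S1 reads c0=1 → after 2×micro: -1 ⇒ (c0=3, c1=-1)
[Jacobi] macro 2: S0 reads c0=3 → after 1×micro: 0; S1 reads c0=3 → after 2×micro: 5 ⇒ (c0=0, c1=5)
[Jacobi] macro 3: S0 reads c0=0 → after 1×micro: 3; S1 reads c0=0 → after 2×micro: -1 ⇒ (c0=3, c1=-1)
[Jacobi] macro 4: S0 reads c0=3 → after 1×micro: 0; S1 reads c0=3 → after 2×micro: 5 ⇒ (c0=0, c1=5)
[Jacobi] macro 5: S0 reads c0=0 → after 1×micro: 3; S1 reads c0=0 → after 2×micro: -1 ⇒ (c0=3, c1=-1)
[Jacobi] macro 6: S0 reads c0=3 → after 1×micro: 0; S1 reads c0=3 → after 2×micro: 5 ⇒ (c0=0, c1=5)
[Jacobi] macro 7: S0 reads c0=0 → after 1×micro: 3; S1 reads c0=0 → after 2×micro: -1 ⇒ (c0=3, c1=-1)
[Gauss-Seidel] macro 1: S0 reads c0=1 → after 1×micro: 3; S1 reads c0=3 → after 2×micro: 5 ⇒ (c0=3, c1=5)
[Gauss-Seidel] macro 2: S0 reads c0=3 → after 1×micro: 0; S1 reads c0=0 → after 2×micro: -1 ⇒ (c0=0, c1=-1)
[Gauss-Seidel] macro 3: S0 reads c0=0 → after 1×micro: 3; S1 reads c0=3 → after 2×micro: 5 ⇒ (c0=3, c1=5)
[Gauss-Seidel] macro 4: S0 reads c0=3 → after 1×micro: 0; S1 reads c0=0 → after 2×micro: -1 ⇒ (c0=0, c1=-1)
[Gauss-Seidel] macro 5: S0 reads c0=0 → after 1×micro: 3; S1 reads c0=3 → after 2×micro: 5 ⇒ (c0=3, c1=5)
[Gauss-Seidel] macro 6: S0 reads c0=3 → after 1×micro: 0; S1 reads c0=0 → after 2×micro: -1 ⇒ (c0=0, c1=-1)
[Gauss-Seidel] macro 7: S0 reads c0=0 → after 1×micro: 3; S1 reads c0=3 → after 2×micro: 5 ⇒ (c0=3, c1=5)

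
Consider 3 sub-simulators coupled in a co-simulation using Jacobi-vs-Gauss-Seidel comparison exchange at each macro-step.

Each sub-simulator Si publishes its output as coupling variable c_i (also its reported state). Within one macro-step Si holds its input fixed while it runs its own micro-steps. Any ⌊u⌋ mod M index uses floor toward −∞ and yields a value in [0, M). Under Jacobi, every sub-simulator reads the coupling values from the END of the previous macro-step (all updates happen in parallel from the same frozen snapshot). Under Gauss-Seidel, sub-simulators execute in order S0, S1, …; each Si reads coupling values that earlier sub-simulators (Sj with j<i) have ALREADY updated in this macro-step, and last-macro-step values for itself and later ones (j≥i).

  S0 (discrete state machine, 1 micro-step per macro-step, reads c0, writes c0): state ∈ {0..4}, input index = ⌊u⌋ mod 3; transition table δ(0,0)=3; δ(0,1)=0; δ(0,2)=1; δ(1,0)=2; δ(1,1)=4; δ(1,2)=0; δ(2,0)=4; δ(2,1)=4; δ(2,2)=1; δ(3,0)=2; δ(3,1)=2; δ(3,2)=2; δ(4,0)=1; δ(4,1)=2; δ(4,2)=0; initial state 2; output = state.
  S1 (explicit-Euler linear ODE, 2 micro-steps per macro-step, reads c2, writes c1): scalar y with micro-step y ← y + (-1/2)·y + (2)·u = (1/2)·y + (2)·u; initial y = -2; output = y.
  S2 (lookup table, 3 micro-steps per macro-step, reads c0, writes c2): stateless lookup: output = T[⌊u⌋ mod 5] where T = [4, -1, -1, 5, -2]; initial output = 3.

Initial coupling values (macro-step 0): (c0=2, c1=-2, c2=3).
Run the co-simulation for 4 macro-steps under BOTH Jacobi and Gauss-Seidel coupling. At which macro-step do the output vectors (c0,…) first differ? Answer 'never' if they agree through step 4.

[Jacobi] macro 1: S0 reads c0=2 → after 1×micro: 1; S1 reads c2=3 → after 2×micro: 17/2; S2 reads c0=2 → after 3×micro: -1 ⇒ (c0=1, c1=17/2, c2=-1)
[Jacobi] macro 2: S0 reads c0=1 → after 1×micro: 4; S1 reads c2=-1 → after 2×micro: -7/8; S2 reads c0=1 → after 3×micro: -1 ⇒ (c0=4, c1=-7/8, c2=-1)
[Jacobi] macro 3: S0 reads c0=4 → after 1×micro: 2; S1 reads c2=-1 → after 2×micro: -103/32; S2 reads c0=4 → after 3×micro: -2 ⇒ (c0=2, c1=-103/32, c2=-2)
[Jacobi] macro 4: S0 reads c0=2 → after 1×micro: 1; S1 reads c2=-2 → after 2×micro: -871/128; S2 reads c0=2 → after 3×micro: -1 ⇒ (c0=1, c1=-871/128, c2=-1)
[Gauss-Seidel] macro 1: S0 reads c0=2 → after 1×micro: 1; S1 reads c2=3 → after 2×micro: 17/2; S2 reads c0=1 → after 3×micro: -1 ⇒ (c0=1, c1=17/2, c2=-1)
[Gauss-Seidel] macro 2: S0 reads c0=1 → after 1×micro: 4; S1 reads c2=-1 → after 2×micro: -7/8; S2 reads c0=4 → after 3×micro: -2 ⇒ (c0=4, c1=-7/8, c2=-2)
[Gauss-Seidel] macro 3: S0 reads c0=4 → after 1×micro: 2; S1 reads c2=-2 → after 2×micro: -199/32; S2 reads c0=2 → after 3×micro: -1 ⇒ (c0=2, c1=-199/32, c2=-1)
[Gauss-Seidel] macro 4: S0 reads c0=2 → after 1×micro: 1; S1 reads c2=-1 → after 2×micro: -583/128; S2 reads c0=1 → after 3×micro: -1 ⇒ (c0=1, c1=-583/128, c2=-1)

first divergence at macro-step: 2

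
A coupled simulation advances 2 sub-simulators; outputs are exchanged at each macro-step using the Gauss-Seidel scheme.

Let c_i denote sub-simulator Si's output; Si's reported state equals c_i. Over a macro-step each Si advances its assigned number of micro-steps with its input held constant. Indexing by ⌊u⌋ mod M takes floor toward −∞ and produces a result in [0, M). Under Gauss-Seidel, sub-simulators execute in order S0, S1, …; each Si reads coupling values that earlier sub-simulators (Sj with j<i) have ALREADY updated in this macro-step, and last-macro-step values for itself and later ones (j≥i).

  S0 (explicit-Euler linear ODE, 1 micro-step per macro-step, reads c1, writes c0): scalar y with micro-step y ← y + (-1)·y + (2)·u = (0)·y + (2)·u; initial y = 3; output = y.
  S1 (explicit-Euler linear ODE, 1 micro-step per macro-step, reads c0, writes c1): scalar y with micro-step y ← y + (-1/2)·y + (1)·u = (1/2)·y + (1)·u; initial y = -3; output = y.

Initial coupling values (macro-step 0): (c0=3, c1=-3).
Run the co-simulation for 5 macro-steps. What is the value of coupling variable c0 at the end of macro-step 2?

macro 1: S0 reads c1=-3 → after 1×micro: -6; S1 reads c0=-6 → after 1×micro: -15/2 ⇒ (c0=-6, c1=-15/2)
macro 2: S0 reads c1=-15/2 → after 1×micro: -15; S1 reads c0=-15 → after 1×micro: -75/4 ⇒ (c0=-15, c1=-75/4)
macro 3: S0 reads c1=-75/4 → after 1×micro: -75/2; S1 reads c0=-75/2 → after 1×micro: -375/8 ⇒ (c0=-75/2, c1=-375/8)
macro 4: S0 reads c1=-375/8 → after 1×micro: -375/4; S1 reads c0=-375/4 → after 1×micro: -1875/16 ⇒ (c0=-375/4, c1=-1875/16)
macro 5: S0 reads c1=-1875/16 → after 1×micro: -1875/8; S1 reads c0=-1875/8 → after 1×micro: -9375/32 ⇒ (c0=-1875/8, c1=-9375/32)

c0 at macro-step 2 = -15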